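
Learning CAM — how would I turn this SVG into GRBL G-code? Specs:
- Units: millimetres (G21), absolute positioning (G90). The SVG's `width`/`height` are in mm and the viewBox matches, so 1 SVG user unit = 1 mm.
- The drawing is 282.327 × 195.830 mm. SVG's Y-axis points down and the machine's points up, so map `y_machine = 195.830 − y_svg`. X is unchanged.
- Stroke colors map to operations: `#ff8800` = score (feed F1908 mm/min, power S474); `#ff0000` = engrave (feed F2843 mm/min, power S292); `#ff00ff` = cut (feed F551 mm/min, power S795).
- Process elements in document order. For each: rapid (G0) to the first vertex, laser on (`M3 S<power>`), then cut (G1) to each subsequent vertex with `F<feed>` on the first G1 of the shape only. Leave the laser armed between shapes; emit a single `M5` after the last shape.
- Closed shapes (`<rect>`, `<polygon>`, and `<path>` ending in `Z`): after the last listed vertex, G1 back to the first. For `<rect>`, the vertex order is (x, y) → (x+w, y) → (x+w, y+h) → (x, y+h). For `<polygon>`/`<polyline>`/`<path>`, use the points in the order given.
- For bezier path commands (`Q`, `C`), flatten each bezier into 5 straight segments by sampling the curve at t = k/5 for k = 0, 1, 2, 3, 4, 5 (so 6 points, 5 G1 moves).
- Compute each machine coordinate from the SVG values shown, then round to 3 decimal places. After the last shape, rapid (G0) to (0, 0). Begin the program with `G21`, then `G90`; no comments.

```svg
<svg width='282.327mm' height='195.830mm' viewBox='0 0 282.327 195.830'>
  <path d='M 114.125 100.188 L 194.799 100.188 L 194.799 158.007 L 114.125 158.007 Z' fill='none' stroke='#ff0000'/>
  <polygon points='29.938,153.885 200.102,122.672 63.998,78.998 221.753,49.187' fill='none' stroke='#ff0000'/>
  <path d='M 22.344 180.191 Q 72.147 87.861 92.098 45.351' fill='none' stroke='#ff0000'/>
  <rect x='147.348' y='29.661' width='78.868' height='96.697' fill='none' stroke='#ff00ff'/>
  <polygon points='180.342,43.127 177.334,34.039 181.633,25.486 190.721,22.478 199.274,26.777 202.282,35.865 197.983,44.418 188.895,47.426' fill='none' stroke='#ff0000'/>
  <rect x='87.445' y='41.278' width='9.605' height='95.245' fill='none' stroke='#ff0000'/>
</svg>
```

Since the viewBox matches the mm dimensions, user units are millimetres directly. The only transform is the Y-flip y_m = 195.830 − y_svg.

Shape 1 is a rectangle drawn with `<path>`. Its stroke #ff0000 means engrave at S292, F2843. After flipping Y the toolpath is (114.125,95.642) → (194.799,95.642) → (194.799,37.823) → (114.125,37.823) → (114.125,95.642), returning to the start.

Shape 2 is a closed polygon drawn with `<polygon>`. Its stroke #ff0000 means engrave at S292, F2843. After flipping Y the toolpath is (29.938,41.945) → (200.102,73.158) → (63.998,116.832) → (221.753,146.643) → (29.938,41.945), returning to the start.

Shape 3 is a quadratic bezier drawn with `<path>`. Its stroke #ff0000 means engrave at S292, F2843. After flipping Y the toolpath is (22.344,15.639) → (41.071,50.578) → (57.410,81.532) → (71.361,108.500) → (82.924,131.482) → (92.098,150.479).

Shape 4 is a rectangle drawn with `<rect>`. Its stroke #ff00ff means cut at S795, F551. After flipping Y the toolpath is (147.348,166.169) → (226.216,166.169) → (226.216,69.472) → (147.348,69.472) → (147.348,166.169), returning to the start.

Shape 5 is a regular polygon drawn with `<polygon>`. Its stroke #ff0000 means engrave at S292, F2843. After flipping Y the toolpath is (180.342,152.703) → (177.334,161.791) → (181.633,170.344) → (190.721,173.352) → (199.274,169.053) → (202.282,159.965) → (197.983,151.412) → (188.895,148.404) → (180.342,152.703), returning to the start.

Shape 6 is a rectangle drawn with `<rect>`. Its stroke #ff0000 means engrave at S292, F2843. After flipping Y the toolpath is (87.445,154.552) → (97.050,154.552) → (97.050,59.307) → (87.445,59.307) → (87.445,154.552), returning to the start.

G21
G90
G0 X114.125 Y95.642
M3 S292
G1 X194.799 Y95.642 F2843
G1 X194.799 Y37.823
G1 X114.125 Y37.823
G1 X114.125 Y95.642
G0 X29.938 Y41.945
M3 S292
G1 X200.102 Y73.158 F2843
G1 X63.998 Y116.832
G1 X221.753 Y146.643
G1 X29.938 Y41.945
G0 X22.344 Y15.639
M3 S292
G1 X41.071 Y50.578 F2843
G1 X57.410 Y81.532
G1 X71.361 Y108.500
G1 X82.924 Y131.482
G1 X92.098 Y150.479
G0 X147.348 Y166.169
M3 S795
G1 X226.216 Y166.169 F551
G1 X226.216 Y69.472
G1 X147.348 Y69.472
G1 X147.348 Y166.169
G0 X180.342 Y152.703
M3 S292
G1 X177.334 Y161.791 F2843
G1 X181.633 Y170.344
G1 X190.721 Y173.352
G1 X199.274 Y169.053
G1 X202.282 Y159.965
G1 X197.983 Y151.412
G1 X188.895 Y148.404
G1 X180.342 Y152.703
G0 X87.445 Y154.552
M3 S292
G1 X97.050 Y154.552 F2843
G1 X97.050 Y59.307
G1 X87.445 Y59.307
G1 X87.445 Y154.552
M5
G0 X0.000 Y0.000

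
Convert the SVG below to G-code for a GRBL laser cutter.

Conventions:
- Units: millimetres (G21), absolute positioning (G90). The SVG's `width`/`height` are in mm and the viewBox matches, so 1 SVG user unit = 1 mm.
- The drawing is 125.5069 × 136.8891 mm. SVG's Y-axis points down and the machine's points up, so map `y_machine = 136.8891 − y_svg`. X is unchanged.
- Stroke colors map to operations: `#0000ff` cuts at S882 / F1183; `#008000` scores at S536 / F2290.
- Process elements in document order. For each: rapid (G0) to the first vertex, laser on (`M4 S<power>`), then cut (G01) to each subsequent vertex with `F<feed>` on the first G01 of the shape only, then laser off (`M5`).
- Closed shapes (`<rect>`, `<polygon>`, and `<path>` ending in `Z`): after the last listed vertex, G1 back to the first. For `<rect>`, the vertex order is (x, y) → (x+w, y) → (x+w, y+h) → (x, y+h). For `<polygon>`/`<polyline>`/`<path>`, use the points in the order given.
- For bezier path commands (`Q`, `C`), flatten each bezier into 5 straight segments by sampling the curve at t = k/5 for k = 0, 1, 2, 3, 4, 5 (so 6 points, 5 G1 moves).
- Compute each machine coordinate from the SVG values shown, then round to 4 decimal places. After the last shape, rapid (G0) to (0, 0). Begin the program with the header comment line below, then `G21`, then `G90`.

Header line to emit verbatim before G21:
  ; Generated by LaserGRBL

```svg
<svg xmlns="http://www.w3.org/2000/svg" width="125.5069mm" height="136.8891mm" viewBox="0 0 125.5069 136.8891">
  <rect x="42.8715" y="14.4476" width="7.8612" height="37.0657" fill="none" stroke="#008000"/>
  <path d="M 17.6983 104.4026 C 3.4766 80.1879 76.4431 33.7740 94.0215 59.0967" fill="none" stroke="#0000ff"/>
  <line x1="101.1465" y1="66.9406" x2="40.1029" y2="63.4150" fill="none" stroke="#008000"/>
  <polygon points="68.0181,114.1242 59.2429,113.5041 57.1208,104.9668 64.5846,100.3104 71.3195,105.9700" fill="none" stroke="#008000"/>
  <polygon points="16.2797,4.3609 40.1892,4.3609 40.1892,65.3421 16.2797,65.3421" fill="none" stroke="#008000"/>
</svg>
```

; Generated by LaserGRBL
G21
G90
G0 X42.8715 Y122.4415
M4 S536
G01 X50.7327 Y122.4415 F2290
G01 X50.7327 Y85.3758
G01 X42.8715 Y85.3758
G01 X42.8715 Y122.4415
M5
G0 X17.6983 Y32.4865
M4 S882
G01 X18.4873 Y48.9277 F1183
G01 X33.3577 Y66.1879
G01 X55.4660 Y79.7580
G01 X77.9685 Y85.1291
G01 X94.0215 Y77.7924
M5
G0 X101.1465 Y69.9485
M4 S536
G01 X40.1029 Y73.4741 F2290
M5
G0 X68.0181 Y22.7649
M4 S536
G01 X59.2429 Y23.3850 F2290
G01 X57.1208 Y31.9223
G01 X64.5846 Y36.5787
G01 X71.3195 Y30.9191
G01 X68.0181 Y22.7649
M5
G0 X16.2797 Y132.5282
M4 S536
G01 X40.1892 Y132.5282 F2290
G01 X40.1892 Y71.5470
G01 X16.2797 Y71.5470
G01 X16.2797 Y132.5282
M5
G0 X0.0000 Y0.0000

viewBox `0 0 125.5069 136.8891` with mm width/height → 1 unit = 1 mm. Flip: y_m = 136.8891 − y_svg.

**Shape 1** — `<rect>` rectangle, stroke `#008000` → score (S536, F2290). Machine vertices: (42.8715,122.4415) → (50.7327,122.4415) → (50.7327,85.3758) → (42.8715,85.3758) → (42.8715,122.4415). Closed: final G1 returns to the first vertex.

**Shape 2** — `<path>` cubic bezier, stroke `#0000ff` → cut (S882, F1183). Control points (SVG): P0=(17.6983,104.4026), P1=(3.4766,80.1879), P2=(76.4431,33.7740), P3=(94.0215,59.0967); sampled at t=k/5. Machine vertices: (17.6983,32.4865) → (18.4873,48.9277) → (33.3577,66.1879) → (55.4660,79.7580) → (77.9685,85.1291) → (94.0215,77.7924). Open path.

**Shape 3** — `<line>` line segment, stroke `#008000` → score (S536, F2290). Machine vertices: (101.1465,69.9485) → (40.1029,73.4741). Open path.

**Shape 4** — `<polygon>` regular polygon, stroke `#008000` → score (S536, F2290). Machine vertices: (68.0181,22.7649) → (59.2429,23.3850) → (57.1208,31.9223) → (64.5846,36.5787) → (71.3195,30.9191) → (68.0181,22.7649). Closed: final G1 returns to the first vertex.

**Shape 5** — `<polygon>` rectangle, stroke `#008000` → score (S536, F2290). Machine vertices: (16.2797,132.5282) → (40.1892,132.5282) → (40.1892,71.5470) → (16.2797,71.5470) → (16.2797,132.5282). Closed: final G1 returns to the first vertex.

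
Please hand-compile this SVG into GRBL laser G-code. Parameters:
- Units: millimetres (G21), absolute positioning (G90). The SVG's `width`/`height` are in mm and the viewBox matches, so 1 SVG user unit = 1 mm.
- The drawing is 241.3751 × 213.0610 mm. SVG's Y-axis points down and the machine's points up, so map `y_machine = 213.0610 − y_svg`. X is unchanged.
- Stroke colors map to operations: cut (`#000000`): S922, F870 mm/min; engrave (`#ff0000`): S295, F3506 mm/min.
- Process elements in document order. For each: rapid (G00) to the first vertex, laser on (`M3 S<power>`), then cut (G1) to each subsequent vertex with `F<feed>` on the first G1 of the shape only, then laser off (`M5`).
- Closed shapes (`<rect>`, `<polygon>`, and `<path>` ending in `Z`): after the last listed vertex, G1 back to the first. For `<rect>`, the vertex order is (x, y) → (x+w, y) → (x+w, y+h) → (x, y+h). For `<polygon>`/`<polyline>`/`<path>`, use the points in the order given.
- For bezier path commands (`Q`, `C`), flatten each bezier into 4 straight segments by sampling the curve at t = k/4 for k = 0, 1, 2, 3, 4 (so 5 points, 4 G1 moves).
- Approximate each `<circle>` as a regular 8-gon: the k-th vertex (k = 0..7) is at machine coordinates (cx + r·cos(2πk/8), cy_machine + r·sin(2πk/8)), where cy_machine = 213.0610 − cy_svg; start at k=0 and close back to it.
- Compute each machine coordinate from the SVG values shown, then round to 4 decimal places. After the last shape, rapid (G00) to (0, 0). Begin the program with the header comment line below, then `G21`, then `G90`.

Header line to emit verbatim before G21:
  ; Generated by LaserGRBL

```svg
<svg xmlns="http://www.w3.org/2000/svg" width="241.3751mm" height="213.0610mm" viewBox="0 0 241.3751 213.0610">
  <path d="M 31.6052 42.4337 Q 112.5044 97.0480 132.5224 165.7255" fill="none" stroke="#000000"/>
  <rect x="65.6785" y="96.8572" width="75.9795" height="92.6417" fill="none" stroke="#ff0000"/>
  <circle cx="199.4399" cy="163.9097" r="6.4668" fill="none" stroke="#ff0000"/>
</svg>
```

1 u = 1 mm; y_m = 213.0610 − y.

[1] `<path>` quadratic bezier, #000000→cut S922 F870: (31.6052,170.6273) → (68.2497,142.4412) → (97.2841,112.4972) → (118.7083,80.7953) → (132.5224,47.3355)

[2] `<rect>` rectangle, #ff0000→engrave S295 F3506: (65.6785,116.2038) → (141.6580,116.2038) → (141.6580,23.5621) → (65.6785,23.5621) → (65.6785,116.2038) (closed)

[3] `<circle>` circle, #ff0000→engrave S295 F3506: (205.9067,49.1513) → (204.0126,53.7240) → (199.4399,55.6181) → (194.8672,53.7240) → (192.9731,49.1513) → (194.8672,44.5786) → (199.4399,42.6845) → (204.0126,44.5786) → (205.9067,49.1513) (closed)

; Generated by LaserGRBL
G21
G90
G00 X31.6052 Y170.6273
M3 S922
G1 X68.2497 Y142.4412 F870
G1 X97.2841 Y112.4972
G1 X118.7083 Y80.7953
G1 X132.5224 Y47.3355
M5
G00 X65.6785 Y116.2038
M3 S295
G1 X141.6580 Y116.2038 F3506
G1 X141.6580 Y23.5621
G1 X65.6785 Y23.5621
G1 X65.6785 Y116.2038
M5
G00 X205.9067 Y49.1513
M3 S295
G1 X204.0126 Y53.7240 F3506
G1 X199.4399 Y55.6181
G1 X194.8672 Y53.7240
G1 X192.9731 Y49.1513
G1 X194.8672 Y44.5786
G1 X199.4399 Y42.6845
G1 X204.0126 Y44.5786
G1 X205.9067 Y49.1513
M5
G00 X0.0000 Y0.0000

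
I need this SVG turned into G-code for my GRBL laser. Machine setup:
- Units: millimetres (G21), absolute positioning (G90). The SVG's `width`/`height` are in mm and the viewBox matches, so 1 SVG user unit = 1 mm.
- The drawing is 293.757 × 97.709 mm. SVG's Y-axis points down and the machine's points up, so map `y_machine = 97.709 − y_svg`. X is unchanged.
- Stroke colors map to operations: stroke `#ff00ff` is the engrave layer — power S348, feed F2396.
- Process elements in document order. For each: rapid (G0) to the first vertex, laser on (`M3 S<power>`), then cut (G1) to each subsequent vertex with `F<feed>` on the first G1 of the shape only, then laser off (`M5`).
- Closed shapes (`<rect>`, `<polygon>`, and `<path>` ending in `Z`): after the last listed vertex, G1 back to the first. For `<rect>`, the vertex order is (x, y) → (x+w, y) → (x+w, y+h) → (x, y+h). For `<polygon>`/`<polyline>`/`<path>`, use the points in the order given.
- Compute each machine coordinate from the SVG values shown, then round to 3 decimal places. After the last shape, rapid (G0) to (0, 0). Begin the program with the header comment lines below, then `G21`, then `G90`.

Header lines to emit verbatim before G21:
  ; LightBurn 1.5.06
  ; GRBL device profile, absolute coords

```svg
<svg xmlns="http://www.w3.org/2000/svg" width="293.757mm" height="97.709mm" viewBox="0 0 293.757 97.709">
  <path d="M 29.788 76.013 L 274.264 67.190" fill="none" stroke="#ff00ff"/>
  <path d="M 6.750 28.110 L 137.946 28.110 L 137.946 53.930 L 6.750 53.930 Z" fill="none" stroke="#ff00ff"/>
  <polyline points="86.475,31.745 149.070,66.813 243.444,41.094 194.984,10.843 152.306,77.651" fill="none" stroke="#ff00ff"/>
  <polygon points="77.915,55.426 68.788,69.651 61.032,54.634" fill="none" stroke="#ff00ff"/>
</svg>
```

viewBox `0 0 293.757 97.709` with mm width/height → 1 unit = 1 mm. Flip: y_m = 97.709 − y_svg.

**Shape 1** — `<path>` line segment, stroke `#ff00ff` → engrave (S348, F2396). Machine vertices: (29.788,21.696) → (274.264,30.519). Open path.

**Shape 2** — `<path>` rectangle, stroke `#ff00ff` → engrave (S348, F2396). Machine vertices: (6.750,69.599) → (137.946,69.599) → (137.946,43.779) → (6.750,43.779) → (6.750,69.599). Closed: final G1 returns to the first vertex.

**Shape 3** — `<polyline>` open polyline, stroke `#ff00ff` → engrave (S348, F2396). Machine vertices: (86.475,65.964) → (149.070,30.896) → (243.444,56.615) → (194.984,86.866) → (152.306,20.058). Open path.

**Shape 4** — `<polygon>` regular polygon, stroke `#ff00ff` → engrave (S348, F2396). Machine vertices: (77.915,42.283) → (68.788,28.058) → (61.032,43.075) → (77.915,42.283). Closed: final G1 returns to the first vertex.

; LightBurn 1.5.06
; GRBL device profile, absolute coords
G21
G90
G0 X29.788 Y21.696
M3 S348
G1 X274.264 Y30.519 F2396
M5
G0 X6.750 Y69.599
M3 S348
G1 X137.946 Y69.599 F2396
G1 X137.946 Y43.779
G1 X6.750 Y43.779
G1 X6.750 Y69.599
M5
G0 X86.475 Y65.964
M3 S348
G1 X149.070 Y30.896 F2396
G1 X243.444 Y56.615
G1 X194.984 Y86.866
G1 X152.306 Y20.058
M5
G0 X77.915 Y42.283
M3 S348
G1 X68.788 Y28.058 F2396
G1 X61.032 Y43.075
G1 X77.915 Y42.283
M5
G0 X0.000 Y0.000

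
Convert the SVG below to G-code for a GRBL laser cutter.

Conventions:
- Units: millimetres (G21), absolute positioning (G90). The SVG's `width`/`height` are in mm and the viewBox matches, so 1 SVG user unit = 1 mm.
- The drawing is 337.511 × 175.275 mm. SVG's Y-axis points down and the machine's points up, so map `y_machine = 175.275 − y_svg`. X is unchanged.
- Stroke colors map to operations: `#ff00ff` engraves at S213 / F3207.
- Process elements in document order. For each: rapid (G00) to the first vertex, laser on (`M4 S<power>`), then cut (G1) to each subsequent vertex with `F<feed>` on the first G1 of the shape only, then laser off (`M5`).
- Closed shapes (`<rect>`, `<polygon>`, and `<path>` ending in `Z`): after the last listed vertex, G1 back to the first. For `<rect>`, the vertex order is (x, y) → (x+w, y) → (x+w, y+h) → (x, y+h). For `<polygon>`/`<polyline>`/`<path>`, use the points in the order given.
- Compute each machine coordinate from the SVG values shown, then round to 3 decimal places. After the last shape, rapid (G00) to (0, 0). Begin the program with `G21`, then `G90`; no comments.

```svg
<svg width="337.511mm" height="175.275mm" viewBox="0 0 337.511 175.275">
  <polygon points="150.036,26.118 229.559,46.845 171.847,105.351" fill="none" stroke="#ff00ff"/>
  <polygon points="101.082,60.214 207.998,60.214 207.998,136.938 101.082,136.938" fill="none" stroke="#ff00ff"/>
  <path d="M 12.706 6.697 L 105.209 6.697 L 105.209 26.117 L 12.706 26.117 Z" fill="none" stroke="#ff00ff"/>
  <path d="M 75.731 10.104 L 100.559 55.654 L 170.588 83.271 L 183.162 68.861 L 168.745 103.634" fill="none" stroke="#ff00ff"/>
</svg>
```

Since the viewBox matches the mm dimensions, user units are millimetres directly. The only transform is the Y-flip y_m = 175.275 − y_svg.

Shape 1 is a regular polygon drawn with `<polygon>`. Its stroke #ff00ff means engrave at S213, F3207. After flipping Y the toolpath is (150.036,149.157) → (229.559,128.430) → (171.847,69.924) → (150.036,149.157), returning to the start.

Shape 2 is a rectangle drawn with `<polygon>`. Its stroke #ff00ff means engrave at S213, F3207. After flipping Y the toolpath is (101.082,115.061) → (207.998,115.061) → (207.998,38.337) → (101.082,38.337) → (101.082,115.061), returning to the start.

Shape 3 is a rectangle drawn with `<path>`. Its stroke #ff00ff means engrave at S213, F3207. After flipping Y the toolpath is (12.706,168.578) → (105.209,168.578) → (105.209,149.158) → (12.706,149.158) → (12.706,168.578), returning to the start.

Shape 4 is a open polyline drawn with `<path>`. Its stroke #ff00ff means engrave at S213, F3207. After flipping Y the toolpath is (75.731,165.171) → (100.559,119.621) → (170.588,92.004) → (183.162,106.414) → (168.745,71.641).

G21
G90
G00 X150.036 Y149.157
M4 S213
G1 X229.559 Y128.430 F3207
G1 X171.847 Y69.924
G1 X150.036 Y149.157
M5
G00 X101.082 Y115.061
M4 S213
G1 X207.998 Y115.061 F3207
G1 X207.998 Y38.337
G1 X101.082 Y38.337
G1 X101.082 Y115.061
M5
G00 X12.706 Y168.578
M4 S213
G1 X105.209 Y168.578 F3207
G1 X105.209 Y149.158
G1 X12.706 Y149.158
G1 X12.706 Y168.578
M5
G00 X75.731 Y165.171
M4 S213
G1 X100.559 Y119.621 F3207
G1 X170.588 Y92.004
G1 X183.162 Y106.414
G1 X168.745 Y71.641
M5
G00 X0.000 Y0.000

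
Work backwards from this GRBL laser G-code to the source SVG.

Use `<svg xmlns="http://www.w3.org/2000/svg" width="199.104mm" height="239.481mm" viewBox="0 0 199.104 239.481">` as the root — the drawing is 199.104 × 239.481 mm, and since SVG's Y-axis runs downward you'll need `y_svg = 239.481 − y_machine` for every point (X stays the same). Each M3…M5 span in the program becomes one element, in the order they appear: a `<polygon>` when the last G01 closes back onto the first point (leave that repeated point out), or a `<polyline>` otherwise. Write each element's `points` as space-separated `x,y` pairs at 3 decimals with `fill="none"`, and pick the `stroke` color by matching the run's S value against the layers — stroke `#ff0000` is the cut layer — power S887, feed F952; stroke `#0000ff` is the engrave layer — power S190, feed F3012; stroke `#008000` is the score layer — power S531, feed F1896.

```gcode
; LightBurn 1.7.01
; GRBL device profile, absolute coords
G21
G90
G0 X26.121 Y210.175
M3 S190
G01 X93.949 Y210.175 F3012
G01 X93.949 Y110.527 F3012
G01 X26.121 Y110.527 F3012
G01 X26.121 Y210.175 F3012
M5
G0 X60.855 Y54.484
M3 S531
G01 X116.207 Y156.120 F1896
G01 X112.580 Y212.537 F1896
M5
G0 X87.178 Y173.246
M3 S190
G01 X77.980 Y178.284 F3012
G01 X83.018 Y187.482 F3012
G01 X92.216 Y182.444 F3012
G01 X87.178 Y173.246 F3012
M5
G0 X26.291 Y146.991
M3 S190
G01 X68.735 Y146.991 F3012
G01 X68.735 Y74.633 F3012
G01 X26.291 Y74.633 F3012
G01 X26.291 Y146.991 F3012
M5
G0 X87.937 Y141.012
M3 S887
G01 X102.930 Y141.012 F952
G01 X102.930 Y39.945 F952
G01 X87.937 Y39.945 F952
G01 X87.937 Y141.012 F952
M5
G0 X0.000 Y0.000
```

<svg xmlns="http://www.w3.org/2000/svg" width="199.104mm" height="239.481mm" viewBox="0 0 199.104 239.481">
  <polygon points="26.121,29.306 93.949,29.306 93.949,128.954 26.121,128.954" fill="none" stroke="#0000ff"/>
  <polyline points="60.855,184.997 116.207,83.361 112.580,26.944" fill="none" stroke="#008000"/>
  <polygon points="87.178,66.235 77.980,61.197 83.018,51.999 92.216,57.037" fill="none" stroke="#0000ff"/>
  <polygon points="26.291,92.490 68.735,92.490 68.735,164.848 26.291,164.848" fill="none" stroke="#0000ff"/>
  <polygon points="87.937,98.469 102.930,98.469 102.930,199.536 87.937,199.536" fill="none" stroke="#ff0000"/>
</svg>

y_svg = 239.481 − y_m.

[1] S190→`#0000ff` (engrave); closed run; points: 26.121,29.306 93.949,29.306 93.949,128.954 26.121,128.954

[2] S531→`#008000` (score); open run; points: 60.855,184.997 116.207,83.361 112.580,26.944

[3] S190→`#0000ff` (engrave); closed run; points: 87.178,66.235 77.980,61.197 83.018,51.999 92.216,57.037

[4] S190→`#0000ff` (engrave); closed run; points: 26.291,92.490 68.735,92.490 68.735,164.848 26.291,164.848

[5] S887→`#ff0000` (cut); closed run; points: 87.937,98.469 102.930,98.469 102.930,199.536 87.937,199.536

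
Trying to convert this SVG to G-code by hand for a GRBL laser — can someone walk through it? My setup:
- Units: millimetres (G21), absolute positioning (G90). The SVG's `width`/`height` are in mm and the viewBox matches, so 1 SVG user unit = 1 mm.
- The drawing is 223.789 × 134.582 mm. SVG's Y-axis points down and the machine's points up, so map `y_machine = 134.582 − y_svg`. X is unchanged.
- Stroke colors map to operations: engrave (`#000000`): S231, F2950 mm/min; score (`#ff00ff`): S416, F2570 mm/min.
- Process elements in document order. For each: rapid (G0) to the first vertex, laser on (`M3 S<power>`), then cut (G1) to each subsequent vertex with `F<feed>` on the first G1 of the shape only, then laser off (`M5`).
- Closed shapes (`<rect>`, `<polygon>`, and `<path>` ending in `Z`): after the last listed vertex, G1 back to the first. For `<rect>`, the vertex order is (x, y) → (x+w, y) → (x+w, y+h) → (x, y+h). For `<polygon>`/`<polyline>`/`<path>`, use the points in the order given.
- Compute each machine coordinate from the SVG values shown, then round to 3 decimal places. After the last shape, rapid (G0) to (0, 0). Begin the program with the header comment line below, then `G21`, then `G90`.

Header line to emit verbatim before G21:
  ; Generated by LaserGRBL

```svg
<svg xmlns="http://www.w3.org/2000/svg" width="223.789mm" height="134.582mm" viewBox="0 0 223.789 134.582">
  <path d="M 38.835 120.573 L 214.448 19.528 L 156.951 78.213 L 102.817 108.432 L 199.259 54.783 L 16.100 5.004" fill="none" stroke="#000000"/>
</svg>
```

viewBox `0 0 223.789 134.582` with mm width/height → 1 unit = 1 mm. Flip: y_m = 134.582 − y_svg.

**Shape 1** — `<path>` open polyline, stroke `#000000` → engrave (S231, F2950). Machine vertices: (38.835,14.009) → (214.448,115.054) → (156.951,56.369) → (102.817,26.150) → (199.259,79.799) → (16.100,129.578). Open path.

; Generated by LaserGRBL
G21
G90
G0 X38.835 Y14.009
M3 S231
G1 X214.448 Y115.054 F2950
G1 X156.951 Y56.369
G1 X102.817 Y26.150
G1 X199.259 Y79.799
G1 X16.100 Y129.578
M5
G0 X0.000 Y0.000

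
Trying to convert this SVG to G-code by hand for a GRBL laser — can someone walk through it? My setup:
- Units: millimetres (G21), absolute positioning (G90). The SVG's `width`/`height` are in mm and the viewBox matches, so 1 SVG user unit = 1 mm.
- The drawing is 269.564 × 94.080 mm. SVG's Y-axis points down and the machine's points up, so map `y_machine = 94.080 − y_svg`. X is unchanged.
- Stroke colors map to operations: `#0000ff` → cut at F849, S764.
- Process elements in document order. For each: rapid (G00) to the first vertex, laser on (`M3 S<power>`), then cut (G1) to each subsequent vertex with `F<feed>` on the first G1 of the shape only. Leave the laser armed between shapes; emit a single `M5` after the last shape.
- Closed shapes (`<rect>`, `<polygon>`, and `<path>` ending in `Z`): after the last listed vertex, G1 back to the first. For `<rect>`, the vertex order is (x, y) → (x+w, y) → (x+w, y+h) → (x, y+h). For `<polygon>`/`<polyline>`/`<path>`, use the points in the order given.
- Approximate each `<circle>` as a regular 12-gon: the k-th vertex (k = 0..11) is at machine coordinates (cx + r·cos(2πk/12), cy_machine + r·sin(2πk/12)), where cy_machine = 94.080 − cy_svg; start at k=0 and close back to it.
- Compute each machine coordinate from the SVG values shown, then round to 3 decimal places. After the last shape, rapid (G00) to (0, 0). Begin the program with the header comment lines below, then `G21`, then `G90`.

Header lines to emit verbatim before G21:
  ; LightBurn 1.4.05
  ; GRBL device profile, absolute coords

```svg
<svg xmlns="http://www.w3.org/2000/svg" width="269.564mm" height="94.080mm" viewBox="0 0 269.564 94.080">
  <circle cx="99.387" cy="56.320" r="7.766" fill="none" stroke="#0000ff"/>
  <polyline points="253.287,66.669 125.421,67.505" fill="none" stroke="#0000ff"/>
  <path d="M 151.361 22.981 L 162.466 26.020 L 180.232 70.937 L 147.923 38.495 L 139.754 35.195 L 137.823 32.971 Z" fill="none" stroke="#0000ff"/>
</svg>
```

; LightBurn 1.4.05
; GRBL device profile, absolute coords
G21
G90
G00 X107.153 Y37.760
M3 S764
G1 X106.113 Y41.643 F849
G1 X103.270 Y44.486
G1 X99.387 Y45.526
G1 X95.504 Y44.486
G1 X92.661 Y41.643
G1 X91.621 Y37.760
G1 X92.661 Y33.877
G1 X95.504 Y31.034
G1 X99.387 Y29.994
G1 X103.270 Y31.034
G1 X106.113 Y33.877
G1 X107.153 Y37.760
G00 X253.287 Y27.411
M3 S764
G1 X125.421 Y26.575 F849
G00 X151.361 Y71.099
M3 S764
G1 X162.466 Y68.060 F849
G1 X180.232 Y23.143
G1 X147.923 Y55.585
G1 X139.754 Y58.885
G1 X137.823 Y61.109
G1 X151.361 Y71.099
M5
G00 X0.000 Y0.000

1 u = 1 mm; y_m = 94.080 − y.

[1] `<circle>` circle, #0000ff→cut S764 F849: (107.153,37.760) → (106.113,41.643) → (103.270,44.486) → (99.387,45.526) → (95.504,44.486) → (92.661,41.643) → (91.621,37.760) → (92.661,33.877) → (95.504,31.034) → (99.387,29.994) → (103.270,31.034) → (106.113,33.877) → (107.153,37.760) (closed)

[2] `<polyline>` line segment, #0000ff→cut S764 F849: (253.287,27.411) → (125.421,26.575)

[3] `<path>` closed polygon, #0000ff→cut S764 F849: (151.361,71.099) → (162.466,68.060) → (180.232,23.143) → (147.923,55.585) → (139.754,58.885) → (137.823,61.109) → (151.361,71.099) (closed)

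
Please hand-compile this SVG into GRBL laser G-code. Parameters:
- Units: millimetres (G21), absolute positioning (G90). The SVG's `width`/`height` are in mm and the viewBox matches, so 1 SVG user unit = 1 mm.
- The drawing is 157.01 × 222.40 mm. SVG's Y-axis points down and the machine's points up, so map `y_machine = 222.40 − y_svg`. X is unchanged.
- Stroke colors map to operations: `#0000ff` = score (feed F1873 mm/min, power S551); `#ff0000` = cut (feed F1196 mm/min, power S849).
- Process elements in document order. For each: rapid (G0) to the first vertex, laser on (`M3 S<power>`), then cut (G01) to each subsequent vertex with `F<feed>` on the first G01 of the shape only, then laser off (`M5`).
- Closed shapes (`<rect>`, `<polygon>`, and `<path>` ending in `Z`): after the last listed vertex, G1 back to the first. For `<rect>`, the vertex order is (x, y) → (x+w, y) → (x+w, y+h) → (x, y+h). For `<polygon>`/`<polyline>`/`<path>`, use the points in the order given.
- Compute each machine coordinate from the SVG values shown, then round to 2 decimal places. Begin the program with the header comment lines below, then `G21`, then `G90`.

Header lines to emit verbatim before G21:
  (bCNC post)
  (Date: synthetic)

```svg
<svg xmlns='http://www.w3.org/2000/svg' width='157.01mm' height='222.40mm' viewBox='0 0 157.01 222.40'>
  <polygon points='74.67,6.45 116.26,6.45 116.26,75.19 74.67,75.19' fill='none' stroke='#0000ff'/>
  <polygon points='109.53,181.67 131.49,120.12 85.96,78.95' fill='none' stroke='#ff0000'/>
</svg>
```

1 u = 1 mm; y_m = 222.40 − y.

[1] `<polygon>` rectangle, #0000ff→score S551 F1873: (74.67,215.95) → (116.26,215.95) → (116.26,147.21) → (74.67,147.21) → (74.67,215.95) (closed)

[2] `<polygon>` closed polygon, #ff0000→cut S849 F1196: (109.53,40.73) → (131.49,102.28) → (85.96,143.45) → (109.53,40.73) (closed)

(bCNC post)
(Date: synthetic)
G21
G90
G0 X74.67 Y215.95
M3 S551
G01 X116.26 Y215.95 F1873
G01 X116.26 Y147.21
G01 X74.67 Y147.21
G01 X74.67 Y215.95
M5
G0 X109.53 Y40.73
M3 S849
G01 X131.49 Y102.28 F1196
G01 X85.96 Y143.45
G01 X109.53 Y40.73
M5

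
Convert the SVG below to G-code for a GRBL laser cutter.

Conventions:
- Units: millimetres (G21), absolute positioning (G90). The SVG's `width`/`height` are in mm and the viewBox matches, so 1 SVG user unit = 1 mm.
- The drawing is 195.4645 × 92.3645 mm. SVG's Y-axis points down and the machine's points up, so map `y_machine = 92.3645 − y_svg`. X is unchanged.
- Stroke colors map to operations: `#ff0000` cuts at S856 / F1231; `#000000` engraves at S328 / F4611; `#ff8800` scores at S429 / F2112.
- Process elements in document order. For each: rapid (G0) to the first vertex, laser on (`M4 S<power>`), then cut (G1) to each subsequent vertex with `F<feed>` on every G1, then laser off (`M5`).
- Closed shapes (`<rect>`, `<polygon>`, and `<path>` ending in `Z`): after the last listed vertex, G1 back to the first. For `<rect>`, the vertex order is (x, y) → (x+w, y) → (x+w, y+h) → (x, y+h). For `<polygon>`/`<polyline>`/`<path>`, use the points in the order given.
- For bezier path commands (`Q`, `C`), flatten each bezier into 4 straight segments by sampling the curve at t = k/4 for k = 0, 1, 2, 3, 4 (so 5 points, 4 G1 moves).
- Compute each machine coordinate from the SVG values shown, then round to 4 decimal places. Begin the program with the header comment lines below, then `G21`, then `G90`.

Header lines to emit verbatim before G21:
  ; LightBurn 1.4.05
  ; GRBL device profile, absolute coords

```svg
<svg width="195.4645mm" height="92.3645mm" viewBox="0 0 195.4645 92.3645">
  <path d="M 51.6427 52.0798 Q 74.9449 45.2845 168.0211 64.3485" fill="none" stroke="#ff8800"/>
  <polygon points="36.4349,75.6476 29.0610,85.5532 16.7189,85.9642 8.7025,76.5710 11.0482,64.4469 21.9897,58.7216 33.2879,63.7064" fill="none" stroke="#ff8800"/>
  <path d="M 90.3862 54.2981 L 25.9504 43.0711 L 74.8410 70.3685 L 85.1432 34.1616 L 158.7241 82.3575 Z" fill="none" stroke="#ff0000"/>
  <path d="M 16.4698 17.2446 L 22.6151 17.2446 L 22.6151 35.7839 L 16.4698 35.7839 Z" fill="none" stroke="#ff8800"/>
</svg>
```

1 u = 1 mm; y_m = 92.3645 − y.

[1] `<path>` quadratic bezier, #ff8800→score S429 F2112: (51.6427,40.2847) → (67.6547,42.0661) → (92.3884,40.6152) → (125.8439,35.9318) → (168.0211,28.0160)

[2] `<polygon>` regular polygon, #ff8800→score S429 F2112: (36.4349,16.7169) → (29.0610,6.8113) → (16.7189,6.4003) → (8.7025,15.7935) → (11.0482,27.9176) → (21.9897,33.6429) → (33.2879,28.6581) → (36.4349,16.7169) (closed)

[3] `<path>` closed polygon, #ff0000→cut S856 F1231: (90.3862,38.0664) → (25.9504,49.2934) → (74.8410,21.9960) → (85.1432,58.2029) → (158.7241,10.0070) → (90.3862,38.0664) (closed)

[4] `<path>` rectangle, #ff8800→score S429 F2112: (16.4698,75.1199) → (22.6151,75.1199) → (22.6151,56.5806) → (16.4698,56.5806) → (16.4698,75.1199) (closed)

; LightBurn 1.4.05
; GRBL device profile, absolute coords
G21
G90
G0 X51.6427 Y40.2847
M4 S429
G1 X67.6547 Y42.0661 F2112
G1 X92.3884 Y40.6152 F2112
G1 X125.8439 Y35.9318 F2112
G1 X168.0211 Y28.0160 F2112
M5
G0 X36.4349 Y16.7169
M4 S429
G1 X29.0610 Y6.8113 F2112
G1 X16.7189 Y6.4003 F2112
G1 X8.7025 Y15.7935 F2112
G1 X11.0482 Y27.9176 F2112
G1 X21.9897 Y33.6429 F2112
G1 X33.2879 Y28.6581 F2112
G1 X36.4349 Y16.7169 F2112
M5
G0 X90.3862 Y38.0664
M4 S856
G1 X25.9504 Y49.2934 F1231
G1 X74.8410 Y21.9960 F1231
G1 X85.1432 Y58.2029 F1231
G1 X158.7241 Y10.0070 F1231
G1 X90.3862 Y38.0664 F1231
M5
G0 X16.4698 Y75.1199
M4 S429
G1 X22.6151 Y75.1199 F2112
G1 X22.6151 Y56.5806 F2112
G1 X16.4698 Y56.5806 F2112
G1 X16.4698 Y75.1199 F2112
M5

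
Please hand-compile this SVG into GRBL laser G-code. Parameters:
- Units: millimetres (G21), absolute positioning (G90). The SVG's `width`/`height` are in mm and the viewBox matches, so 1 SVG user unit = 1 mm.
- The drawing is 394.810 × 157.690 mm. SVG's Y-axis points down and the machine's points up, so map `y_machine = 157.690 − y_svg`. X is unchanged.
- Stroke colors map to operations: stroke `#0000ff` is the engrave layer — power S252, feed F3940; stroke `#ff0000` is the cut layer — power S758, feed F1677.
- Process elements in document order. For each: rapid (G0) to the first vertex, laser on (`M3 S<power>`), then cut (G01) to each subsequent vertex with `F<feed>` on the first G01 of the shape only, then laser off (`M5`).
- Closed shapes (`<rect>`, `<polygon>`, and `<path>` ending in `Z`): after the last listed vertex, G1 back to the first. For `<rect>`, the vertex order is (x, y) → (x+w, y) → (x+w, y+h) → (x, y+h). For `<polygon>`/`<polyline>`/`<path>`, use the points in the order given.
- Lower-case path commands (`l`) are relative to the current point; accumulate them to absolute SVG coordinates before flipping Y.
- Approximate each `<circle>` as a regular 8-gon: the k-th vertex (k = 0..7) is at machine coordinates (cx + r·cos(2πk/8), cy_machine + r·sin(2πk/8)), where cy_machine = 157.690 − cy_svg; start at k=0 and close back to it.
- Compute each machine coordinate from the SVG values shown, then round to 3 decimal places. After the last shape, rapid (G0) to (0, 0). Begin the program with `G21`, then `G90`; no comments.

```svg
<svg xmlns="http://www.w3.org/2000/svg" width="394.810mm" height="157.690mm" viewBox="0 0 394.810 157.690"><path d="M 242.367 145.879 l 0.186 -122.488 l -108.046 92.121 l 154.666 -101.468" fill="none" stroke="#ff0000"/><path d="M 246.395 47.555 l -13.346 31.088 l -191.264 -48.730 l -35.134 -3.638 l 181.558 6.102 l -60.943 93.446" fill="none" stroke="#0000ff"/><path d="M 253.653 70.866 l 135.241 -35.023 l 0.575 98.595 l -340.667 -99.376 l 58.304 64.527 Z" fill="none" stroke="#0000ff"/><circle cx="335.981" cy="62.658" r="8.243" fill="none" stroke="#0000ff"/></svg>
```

G21
G90
G0 X242.367 Y11.811
M3 S758
G01 X242.553 Y134.299 F1677
G01 X134.507 Y42.178
G01 X289.173 Y143.646
M5
G0 X246.395 Y110.135
M3 S252
G01 X233.049 Y79.047 F3940
G01 X41.785 Y127.777
G01 X6.651 Y131.415
G01 X188.209 Y125.313
G01 X127.266 Y31.867
M5
G0 X253.653 Y86.824
M3 S252
G01 X388.894 Y121.847 F3940
G01 X389.469 Y23.252
G01 X48.802 Y122.628
G01 X107.106 Y58.101
G01 X253.653 Y86.824
M5
G0 X344.224 Y95.032
M3 S252
G01 X341.810 Y100.861 F3940
G01 X335.981 Y103.275
G01 X330.152 Y100.861
G01 X327.738 Y95.032
G01 X330.152 Y89.203
G01 X335.981 Y86.789
G01 X341.810 Y89.203
G01 X344.224 Y95.032
M5
G0 X0.000 Y0.000

viewBox `0 0 394.810 157.690` with mm width/height → 1 unit = 1 mm. Flip: y_m = 157.690 − y_svg.

**Shape 1** — `<path>` open polyline, stroke `#ff0000` → cut (S758, F1677). Machine vertices: (242.367,11.811) → (242.553,134.299) → (134.507,42.178) → (289.173,143.646). Open path.

**Shape 2** — `<path>` open polyline, stroke `#0000ff` → engrave (S252, F3940). Machine vertices: (246.395,110.135) → (233.049,79.047) → (41.785,127.777) → (6.651,131.415) → (188.209,125.313) → (127.266,31.867). Open path.

**Shape 3** — `<path>` closed polygon, stroke `#0000ff` → engrave (S252, F3940). Machine vertices: (253.653,86.824) → (388.894,121.847) → (389.469,23.252) → (48.802,122.628) → (107.106,58.101) → (253.653,86.824). Closed: final G1 returns to the first vertex.

**Shape 4** — `<circle>` circle, stroke `#0000ff` → engrave (S252, F3940). Machine vertices: (344.224,95.032) → (341.810,100.861) → (335.981,103.275) → (330.152,100.861) → (327.738,95.032) → (330.152,89.203) → (335.981,86.789) → (341.810,89.203) → (344.224,95.032). Closed: final G1 returns to the first vertex.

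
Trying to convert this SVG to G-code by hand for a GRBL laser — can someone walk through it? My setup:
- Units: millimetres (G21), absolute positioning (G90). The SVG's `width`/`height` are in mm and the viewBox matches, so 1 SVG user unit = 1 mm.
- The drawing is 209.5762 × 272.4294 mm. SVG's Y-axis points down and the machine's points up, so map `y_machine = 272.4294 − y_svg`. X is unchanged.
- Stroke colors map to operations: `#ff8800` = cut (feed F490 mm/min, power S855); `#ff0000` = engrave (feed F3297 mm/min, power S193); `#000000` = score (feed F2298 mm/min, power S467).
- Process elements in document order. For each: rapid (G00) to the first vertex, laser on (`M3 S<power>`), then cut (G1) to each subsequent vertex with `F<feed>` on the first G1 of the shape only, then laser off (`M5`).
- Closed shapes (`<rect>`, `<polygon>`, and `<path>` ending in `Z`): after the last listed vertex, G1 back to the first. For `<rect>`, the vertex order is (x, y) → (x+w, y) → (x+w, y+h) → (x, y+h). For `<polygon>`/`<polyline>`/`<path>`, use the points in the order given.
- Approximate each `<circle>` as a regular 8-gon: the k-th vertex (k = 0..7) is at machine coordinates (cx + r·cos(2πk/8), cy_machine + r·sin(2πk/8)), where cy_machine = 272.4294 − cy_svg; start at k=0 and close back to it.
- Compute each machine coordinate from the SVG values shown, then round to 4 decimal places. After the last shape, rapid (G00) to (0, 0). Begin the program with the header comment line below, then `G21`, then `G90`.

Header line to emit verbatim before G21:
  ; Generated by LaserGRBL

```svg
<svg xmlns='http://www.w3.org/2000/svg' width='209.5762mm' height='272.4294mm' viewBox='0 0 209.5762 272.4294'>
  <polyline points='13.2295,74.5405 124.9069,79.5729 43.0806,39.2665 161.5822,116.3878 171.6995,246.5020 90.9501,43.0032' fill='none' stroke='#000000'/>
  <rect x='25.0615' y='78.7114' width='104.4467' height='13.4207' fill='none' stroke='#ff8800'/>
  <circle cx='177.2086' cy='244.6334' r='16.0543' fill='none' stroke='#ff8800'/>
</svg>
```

; Generated by LaserGRBL
G21
G90
G00 X13.2295 Y197.8889
M3 S467
G1 X124.9069 Y192.8565 F2298
G1 X43.0806 Y233.1629
G1 X161.5822 Y156.0416
G1 X171.6995 Y25.9274
G1 X90.9501 Y229.4262
M5
G00 X25.0615 Y193.7180
M3 S855
G1 X129.5082 Y193.7180 F490
G1 X129.5082 Y180.2973
G1 X25.0615 Y180.2973
G1 X25.0615 Y193.7180
M5
G00 X193.2629 Y27.7960
M3 S855
G1 X188.5607 Y39.1481 F490
G1 X177.2086 Y43.8503
G1 X165.8565 Y39.1481
G1 X161.1543 Y27.7960
G1 X165.8565 Y16.4439
G1 X177.2086 Y11.7417
G1 X188.5607 Y16.4439
G1 X193.2629 Y27.7960
M5
G00 X0.0000 Y0.0000

Since the viewBox matches the mm dimensions, user units are millimetres directly. The only transform is the Y-flip y_m = 272.4294 − y_svg.

Shape 1 is a open polyline drawn with `<polyline>`. Its stroke #000000 means score at S467, F2298. After flipping Y the toolpath is (13.2295,197.8889) → (124.9069,192.8565) → (43.0806,233.1629) → (161.5822,156.0416) → (171.6995,25.9274) → (90.9501,229.4262).

Shape 2 is a rectangle drawn with `<rect>`. Its stroke #ff8800 means cut at S855, F490. After flipping Y the toolpath is (25.0615,193.7180) → (129.5082,193.7180) → (129.5082,180.2973) → (25.0615,180.2973) → (25.0615,193.7180), returning to the start.

Shape 3 is a circle drawn with `<circle>`. Its stroke #ff8800 means cut at S855, F490. After flipping Y the toolpath is (193.2629,27.7960) → (188.5607,39.1481) → (177.2086,43.8503) → (165.8565,39.1481) → (161.1543,27.7960) → (165.8565,16.4439) → (177.2086,11.7417) → (188.5607,16.4439) → (193.2629,27.7960), returning to the start.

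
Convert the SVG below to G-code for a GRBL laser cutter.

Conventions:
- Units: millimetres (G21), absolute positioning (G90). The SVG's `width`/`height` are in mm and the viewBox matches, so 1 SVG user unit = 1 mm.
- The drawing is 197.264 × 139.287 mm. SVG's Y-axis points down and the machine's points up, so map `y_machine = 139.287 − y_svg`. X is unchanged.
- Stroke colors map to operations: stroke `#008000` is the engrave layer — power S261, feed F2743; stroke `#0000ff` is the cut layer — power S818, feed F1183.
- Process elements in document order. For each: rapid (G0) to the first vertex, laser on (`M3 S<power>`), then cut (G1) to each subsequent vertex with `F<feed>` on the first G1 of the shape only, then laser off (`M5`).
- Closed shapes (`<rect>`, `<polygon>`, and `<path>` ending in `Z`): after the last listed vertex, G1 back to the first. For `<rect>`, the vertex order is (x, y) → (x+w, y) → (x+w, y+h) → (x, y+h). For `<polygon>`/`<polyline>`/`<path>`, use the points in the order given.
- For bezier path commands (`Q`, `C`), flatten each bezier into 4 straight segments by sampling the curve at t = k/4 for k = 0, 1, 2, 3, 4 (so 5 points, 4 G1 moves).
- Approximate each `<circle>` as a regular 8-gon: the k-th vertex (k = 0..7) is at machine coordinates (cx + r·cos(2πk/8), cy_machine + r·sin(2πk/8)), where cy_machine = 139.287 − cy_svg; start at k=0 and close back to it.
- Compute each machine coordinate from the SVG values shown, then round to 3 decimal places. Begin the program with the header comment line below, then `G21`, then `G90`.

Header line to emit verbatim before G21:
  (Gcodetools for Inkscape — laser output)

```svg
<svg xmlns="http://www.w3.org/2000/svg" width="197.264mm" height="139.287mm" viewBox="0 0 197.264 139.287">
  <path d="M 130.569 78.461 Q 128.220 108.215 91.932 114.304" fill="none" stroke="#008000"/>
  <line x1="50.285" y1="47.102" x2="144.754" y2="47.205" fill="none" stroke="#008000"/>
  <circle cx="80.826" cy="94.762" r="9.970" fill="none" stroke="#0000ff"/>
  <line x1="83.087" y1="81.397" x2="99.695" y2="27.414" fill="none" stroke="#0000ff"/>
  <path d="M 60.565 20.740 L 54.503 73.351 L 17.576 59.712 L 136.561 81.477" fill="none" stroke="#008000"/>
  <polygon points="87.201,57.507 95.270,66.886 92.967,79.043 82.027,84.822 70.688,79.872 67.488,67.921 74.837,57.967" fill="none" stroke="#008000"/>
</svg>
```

(Gcodetools for Inkscape — laser output)
G21
G90
G0 X130.569 Y60.826
M3 S261
G1 X127.273 Y47.428 F2743
G1 X119.735 Y36.988
G1 X107.955 Y29.507
G1 X91.932 Y24.983
M5
G0 X50.285 Y92.185
M3 S261
G1 X144.754 Y92.082 F2743
M5
G0 X90.796 Y44.525
M3 S818
G1 X87.876 Y51.575 F1183
G1 X80.826 Y54.495
G1 X73.776 Y51.575
G1 X70.856 Y44.525
G1 X73.776 Y37.475
G1 X80.826 Y34.555
G1 X87.876 Y37.475
G1 X90.796 Y44.525
M5
G0 X83.087 Y57.890
M3 S818
G1 X99.695 Y111.873 F1183
M5
G0 X60.565 Y118.547
M3 S261
G1 X54.503 Y65.936 F2743
G1 X17.576 Y79.575
G1 X136.561 Y57.810
M5
G0 X87.201 Y81.780
M3 S261
G1 X95.270 Y72.401 F2743
G1 X92.967 Y60.244
G1 X82.027 Y54.465
G1 X70.688 Y59.415
G1 X67.488 Y71.366
G1 X74.837 Y81.320
G1 X87.201 Y81.780
M5

viewBox `0 0 197.264 139.287` with mm width/height → 1 unit = 1 mm. Flip: y_m = 139.287 − y_svg.

**Shape 1** — `<path>` quadratic bezier, stroke `#008000` → engrave (S261, F2743). Control points (SVG): P0=(130.569,78.461), P1=(128.220,108.215), P2=(91.932,114.304); sampled at t=k/4. Machine vertices: (130.569,60.826) → (127.273,47.428) → (119.735,36.988) → (107.955,29.507) → (91.932,24.983). Open path.

**Shape 2** — `<line>` line segment, stroke `#008000` → engrave (S261, F2743). Machine vertices: (50.285,92.185) → (144.754,92.082). Open path.

**Shape 3** — `<circle>` circle, stroke `#0000ff` → cut (S818, F1183). Machine vertices: (90.796,44.525) → (87.876,51.575) → (80.826,54.495) → (73.776,51.575) → (70.856,44.525) → (73.776,37.475) → (80.826,34.555) → (87.876,37.475) → (90.796,44.525). Closed: final G1 returns to the first vertex.

**Shape 4** — `<line>` line segment, stroke `#0000ff` → cut (S818, F1183). Machine vertices: (83.087,57.890) → (99.695,111.873). Open path.

**Shape 5** — `<path>` open polyline, stroke `#008000` → engrave (S261, F2743). Machine vertices: (60.565,118.547) → (54.503,65.936) → (17.576,79.575) → (136.561,57.810). Open path.

**Shape 6** — `<polygon>` regular polygon, stroke `#008000` → engrave (S261, F2743). Machine vertices: (87.201,81.780) → (95.270,72.401) → (92.967,60.244) → (82.027,54.465) → (70.688,59.415) → (67.488,71.366) → (74.837,81.320) → (87.201,81.780). Closed: final G1 returns to the first vertex.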